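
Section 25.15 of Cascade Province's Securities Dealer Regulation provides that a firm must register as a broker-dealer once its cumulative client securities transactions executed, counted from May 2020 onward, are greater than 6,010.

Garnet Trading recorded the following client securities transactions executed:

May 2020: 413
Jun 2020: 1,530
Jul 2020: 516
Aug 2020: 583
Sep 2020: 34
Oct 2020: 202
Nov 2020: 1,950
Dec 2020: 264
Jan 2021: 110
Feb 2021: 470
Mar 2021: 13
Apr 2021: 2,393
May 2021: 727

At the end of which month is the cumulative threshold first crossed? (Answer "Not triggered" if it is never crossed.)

Feb 2021

Through May 2020: 413
Through Jun 2020: 1,943
Through Jul 2020: 2,459
Through Aug 2020: 3,042
Through Sep 2020: 3,076
Through Oct 2020: 3,278
Through Nov 2020: 5,228
Through Dec 2020: 5,492
Through Jan 2021: 5,602
Through Feb 2021: 6,072 ← exceeds threshold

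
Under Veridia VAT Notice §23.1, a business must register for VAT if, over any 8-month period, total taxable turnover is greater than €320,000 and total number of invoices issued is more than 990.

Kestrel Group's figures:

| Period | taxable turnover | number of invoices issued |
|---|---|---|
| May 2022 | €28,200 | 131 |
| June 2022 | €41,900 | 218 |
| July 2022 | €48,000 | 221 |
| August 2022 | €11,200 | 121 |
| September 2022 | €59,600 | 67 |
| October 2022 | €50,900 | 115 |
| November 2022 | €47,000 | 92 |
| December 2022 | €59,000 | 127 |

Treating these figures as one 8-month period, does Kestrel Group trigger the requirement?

Yes

Total taxable turnover: €28,200 + €41,900 + €48,000 + €11,200 + €59,600 + €50,900 + €47,000 + €59,000 = €345,800 (> €320,000).
Total number of invoices issued: 131 + 218 + 221 + 121 + 67 + 115 + 92 + 127 = 1,092 (> 990).
The test is 'and': both thresholds are exceeded.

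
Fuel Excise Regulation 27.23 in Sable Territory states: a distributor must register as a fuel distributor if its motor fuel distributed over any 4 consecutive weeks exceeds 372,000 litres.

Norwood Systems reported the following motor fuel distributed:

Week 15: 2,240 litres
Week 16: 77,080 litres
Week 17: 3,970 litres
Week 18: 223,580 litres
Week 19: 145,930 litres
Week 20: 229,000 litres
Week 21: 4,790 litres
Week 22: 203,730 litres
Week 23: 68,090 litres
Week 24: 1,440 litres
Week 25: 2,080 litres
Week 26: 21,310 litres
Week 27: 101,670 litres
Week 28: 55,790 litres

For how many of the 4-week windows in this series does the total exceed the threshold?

Week 15–Week 18: 2,240 litres + 77,080 litres + 3,970 litres + 223,580 litres = 306,870 litres (under)
Week 16–Week 19: 77,080 litres + 3,970 litres + 223,580 litres + 145,930 litres = 450,560 litres (over)
Week 17–Week 20: 3,970 litres + 223,580 litres + 145,930 litres + 229,000 litres = 602,480 litres (over)
Week 18–Week 21: 223,580 litres + 145,930 litres + 229,000 litres + 4,790 litres = 603,300 litres (over)
Week 19–Week 22: 145,930 litres + 229,000 litres + 4,790 litres + 203,730 litres = 583,450 litres (over)
Week 20–Week 23: 229,000 litres + 4,790 litres + 203,730 litres + 68,090 litres = 505,610 litres (over)
Week 21–Week 24: 4,790 litres + 203,730 litres + 68,090 litres + 1,440 litres = 278,050 litres (under)
Week 22–Week 25: 203,730 litres + 68,090 litres + 1,440 litres + 2,080 litres = 275,340 litres (under)
Week 23–Week 26: 68,090 litres + 1,440 litres + 2,080 litres + 21,310 litres = 92,920 litres (under)
Week 24–Week 27: 1,440 litres + 2,080 litres + 21,310 litres + 101,670 litres = 126,500 litres (under)
Week 25–Week 28: 2,080 litres + 21,310 litres + 101,670 litres + 55,790 litres = 180,850 litres (under)
5 windows exceed the threshold.

5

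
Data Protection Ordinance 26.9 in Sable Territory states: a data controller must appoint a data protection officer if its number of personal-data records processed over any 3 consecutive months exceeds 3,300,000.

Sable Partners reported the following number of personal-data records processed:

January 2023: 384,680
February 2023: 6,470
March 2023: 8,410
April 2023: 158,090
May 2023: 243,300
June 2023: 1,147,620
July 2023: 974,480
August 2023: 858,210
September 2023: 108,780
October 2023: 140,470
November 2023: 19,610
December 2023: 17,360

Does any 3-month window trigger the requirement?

January 2023–March 2023: 384,680 + 6,470 + 8,410 = 399,560 (under)
February 2023–April 2023: 6,470 + 8,410 + 158,090 = 172,970 (under)
March 2023–May 2023: 8,410 + 158,090 + 243,300 = 409,800 (under)
April 2023–June 2023: 158,090 + 243,300 + 1,147,620 = 1,549,010 (under)
May 2023–July 2023: 243,300 + 1,147,620 + 974,480 = 2,365,400 (under)
June 2023–August 2023: 1,147,620 + 974,480 + 858,210 = 2,980,310 (under)
July 2023–September 2023: 974,480 + 858,210 + 108,780 = 1,941,470 (under)
August 2023–October 2023: 858,210 + 108,780 + 140,470 = 1,107,460 (under)
September 2023–November 2023: 108,780 + 140,470 + 19,610 = 268,860 (under)
October 2023–December 2023: 140,470 + 19,610 + 17,360 = 177,440 (under)
No window exceeds 3,300,000.

No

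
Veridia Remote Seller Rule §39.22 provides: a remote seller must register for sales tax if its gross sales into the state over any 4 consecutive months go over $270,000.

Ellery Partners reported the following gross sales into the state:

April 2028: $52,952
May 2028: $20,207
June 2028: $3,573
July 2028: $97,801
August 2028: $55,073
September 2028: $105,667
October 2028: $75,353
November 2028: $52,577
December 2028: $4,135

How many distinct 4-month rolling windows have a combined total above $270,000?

2

April 2028–July 2028: $52,952 + $20,207 + $3,573 + $97,801 = $174,533 (under)
May 2028–August 2028: $20,207 + $3,573 + $97,801 + $55,073 = $176,654 (under)
June 2028–September 2028: $3,573 + $97,801 + $55,073 + $105,667 = $262,114 (under)
July 2028–October 2028: $97,801 + $55,073 + $105,667 + $75,353 = $333,894 (over)
August 2028–November 2028: $55,073 + $105,667 + $75,353 + $52,577 = $288,670 (over)
September 2028–December 2028: $105,667 + $75,353 + $52,577 + $4,135 = $237,732 (under)
2 windows exceed the threshold.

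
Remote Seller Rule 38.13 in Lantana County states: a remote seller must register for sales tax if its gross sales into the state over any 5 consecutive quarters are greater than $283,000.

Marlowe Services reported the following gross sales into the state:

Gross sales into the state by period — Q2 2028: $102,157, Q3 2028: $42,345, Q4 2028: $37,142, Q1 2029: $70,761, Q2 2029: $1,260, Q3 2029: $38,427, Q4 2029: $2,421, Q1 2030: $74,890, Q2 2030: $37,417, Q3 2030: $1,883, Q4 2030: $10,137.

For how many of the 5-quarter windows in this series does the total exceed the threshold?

Q2 2028–Q2 2029: $102,157 + $42,345 + $37,142 + $70,761 + $1,260 = $253,665 (under)
Q3 2028–Q3 2029: $42,345 + $37,142 + $70,761 + $1,260 + $38,427 = $189,935 (under)
Q4 2028–Q4 2029: $37,142 + $70,761 + $1,260 + $38,427 + $2,421 = $150,011 (under)
Q1 2029–Q1 2030: $70,761 + $1,260 + $38,427 + $2,421 + $74,890 = $187,759 (under)
Q2 2029–Q2 2030: $1,260 + $38,427 + $2,421 + $74,890 + $37,417 = $154,415 (under)
Q3 2029–Q3 2030: $38,427 + $2,421 + $74,890 + $37,417 + $1,883 = $155,038 (under)
Q4 2029–Q4 2030: $2,421 + $74,890 + $37,417 + $1,883 + $10,137 = $126,748 (under)
0 windows exceed the threshold.

0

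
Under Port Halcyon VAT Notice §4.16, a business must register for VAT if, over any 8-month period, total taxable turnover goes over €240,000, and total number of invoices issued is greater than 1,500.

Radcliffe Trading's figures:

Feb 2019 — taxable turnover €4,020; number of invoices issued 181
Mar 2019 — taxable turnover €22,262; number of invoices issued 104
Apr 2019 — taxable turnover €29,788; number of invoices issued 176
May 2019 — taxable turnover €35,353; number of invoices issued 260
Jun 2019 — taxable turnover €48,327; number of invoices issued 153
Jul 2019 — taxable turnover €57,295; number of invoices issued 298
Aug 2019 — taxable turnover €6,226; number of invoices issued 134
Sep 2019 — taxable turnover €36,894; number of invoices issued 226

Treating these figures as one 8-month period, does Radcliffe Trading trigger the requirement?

Total taxable turnover: €4,020 + €22,262 + €29,788 + €35,353 + €48,327 + €57,295 + €6,226 + €36,894 = €240,165 (> €240,000).
Total number of invoices issued: 181 + 104 + 176 + 260 + 153 + 298 + 134 + 226 = 1,532 (> 1,500).
The test is 'and': both thresholds are exceeded.

Yes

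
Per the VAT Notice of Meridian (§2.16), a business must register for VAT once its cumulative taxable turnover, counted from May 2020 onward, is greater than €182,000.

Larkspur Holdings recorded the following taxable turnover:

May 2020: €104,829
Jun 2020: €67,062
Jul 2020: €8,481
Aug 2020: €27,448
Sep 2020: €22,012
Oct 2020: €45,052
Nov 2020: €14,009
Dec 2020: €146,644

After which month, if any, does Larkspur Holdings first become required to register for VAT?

Aug 2020

Through May 2020: €104,829
Through Jun 2020: €171,891
Through Jul 2020: €180,372
Through Aug 2020: €207,820 ← exceeds threshold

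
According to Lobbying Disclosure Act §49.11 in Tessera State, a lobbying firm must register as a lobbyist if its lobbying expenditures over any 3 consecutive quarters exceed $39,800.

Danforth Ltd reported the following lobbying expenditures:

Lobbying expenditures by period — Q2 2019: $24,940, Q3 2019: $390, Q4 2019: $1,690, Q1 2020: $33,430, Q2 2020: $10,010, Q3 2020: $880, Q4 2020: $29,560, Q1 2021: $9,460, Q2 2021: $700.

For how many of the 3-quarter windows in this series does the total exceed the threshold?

4

Q2 2019–Q4 2019: $24,940 + $390 + $1,690 = $27,020 (under)
Q3 2019–Q1 2020: $390 + $1,690 + $33,430 = $35,510 (under)
Q4 2019–Q2 2020: $1,690 + $33,430 + $10,010 = $45,130 (over)
Q1 2020–Q3 2020: $33,430 + $10,010 + $880 = $44,320 (over)
Q2 2020–Q4 2020: $10,010 + $880 + $29,560 = $40,450 (over)
Q3 2020–Q1 2021: $880 + $29,560 + $9,460 = $39,900 (over)
Q4 2020–Q2 2021: $29,560 + $9,460 + $700 = $39,720 (under)
4 windows exceed the threshold.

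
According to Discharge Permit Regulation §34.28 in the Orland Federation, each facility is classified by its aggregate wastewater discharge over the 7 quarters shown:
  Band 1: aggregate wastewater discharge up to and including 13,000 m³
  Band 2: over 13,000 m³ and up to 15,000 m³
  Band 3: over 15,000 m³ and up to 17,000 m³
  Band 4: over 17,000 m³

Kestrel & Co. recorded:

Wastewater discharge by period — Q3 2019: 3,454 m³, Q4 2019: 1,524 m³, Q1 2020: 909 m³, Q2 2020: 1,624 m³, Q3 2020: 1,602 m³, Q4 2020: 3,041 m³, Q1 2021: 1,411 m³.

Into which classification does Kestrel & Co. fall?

Band 2

Aggregate wastewater discharge: 3,454 m³ + 1,524 m³ + 909 m³ + 1,624 m³ + 1,602 m³ + 3,041 m³ + 1,411 m³ = 13,565 m³.
13,000 m³ < 13,565 m³ ≤ 15,000 m³, so Band 2 applies.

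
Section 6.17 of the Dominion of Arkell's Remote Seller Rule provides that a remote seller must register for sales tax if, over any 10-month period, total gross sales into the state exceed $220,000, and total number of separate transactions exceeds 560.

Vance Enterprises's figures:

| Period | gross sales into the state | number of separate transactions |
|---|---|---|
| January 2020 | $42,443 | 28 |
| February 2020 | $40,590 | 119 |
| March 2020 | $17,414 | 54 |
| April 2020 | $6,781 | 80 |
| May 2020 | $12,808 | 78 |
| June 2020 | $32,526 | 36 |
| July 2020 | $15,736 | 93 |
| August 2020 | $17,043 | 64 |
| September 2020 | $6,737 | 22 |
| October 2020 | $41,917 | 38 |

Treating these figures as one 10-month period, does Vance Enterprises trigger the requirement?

Total gross sales into the state: $42,443 + $40,590 + $17,414 + $6,781 + $12,808 + $32,526 + $15,736 + $17,043 + $6,737 + $41,917 = $233,995 (> $220,000).
Total number of separate transactions: 28 + 119 + 54 + 80 + 78 + 36 + 93 + 64 + 22 + 38 = 612 (> 560).
The test is 'and': both thresholds are exceeded.

Yes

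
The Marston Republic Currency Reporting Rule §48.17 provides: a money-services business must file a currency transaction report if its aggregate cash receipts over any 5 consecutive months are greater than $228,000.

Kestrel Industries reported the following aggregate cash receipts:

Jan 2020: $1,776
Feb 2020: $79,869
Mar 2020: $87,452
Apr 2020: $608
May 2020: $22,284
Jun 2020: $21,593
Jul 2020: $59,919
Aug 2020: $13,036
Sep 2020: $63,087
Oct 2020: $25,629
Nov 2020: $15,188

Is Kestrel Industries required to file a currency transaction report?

Jan 2020–May 2020: $1,776 + $79,869 + $87,452 + $608 + $22,284 = $191,989 (under)
Feb 2020–Jun 2020: $79,869 + $87,452 + $608 + $22,284 + $21,593 = $211,806 (under)
Mar 2020–Jul 2020: $87,452 + $608 + $22,284 + $21,593 + $59,919 = $191,856 (under)
Apr 2020–Aug 2020: $608 + $22,284 + $21,593 + $59,919 + $13,036 = $117,440 (under)
May 2020–Sep 2020: $22,284 + $21,593 + $59,919 + $13,036 + $63,087 = $179,919 (under)
Jun 2020–Oct 2020: $21,593 + $59,919 + $13,036 + $63,087 + $25,629 = $183,264 (under)
Jul 2020–Nov 2020: $59,919 + $13,036 + $63,087 + $25,629 + $15,188 = $176,859 (under)
No window exceeds $228,000.

No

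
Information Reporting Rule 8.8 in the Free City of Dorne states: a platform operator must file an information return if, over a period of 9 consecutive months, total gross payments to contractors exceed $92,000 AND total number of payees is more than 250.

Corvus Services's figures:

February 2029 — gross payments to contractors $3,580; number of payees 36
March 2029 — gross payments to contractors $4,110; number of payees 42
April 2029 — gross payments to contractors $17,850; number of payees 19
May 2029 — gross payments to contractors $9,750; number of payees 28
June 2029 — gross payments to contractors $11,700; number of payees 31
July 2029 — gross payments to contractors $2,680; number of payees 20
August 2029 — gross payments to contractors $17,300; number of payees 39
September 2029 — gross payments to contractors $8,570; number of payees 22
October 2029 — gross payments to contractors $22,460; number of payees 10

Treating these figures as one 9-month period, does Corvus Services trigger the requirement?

No

Total gross payments to contractors: $3,580 + $4,110 + $17,850 + $9,750 + $11,700 + $2,680 + $17,300 + $8,570 + $22,460 = $98,000 (> $92,000).
Total number of payees: 36 + 42 + 19 + 28 + 31 + 20 + 39 + 22 + 10 = 247 (≤ 250).
The test is 'and': the rule requires both, and at least one is not exceeded.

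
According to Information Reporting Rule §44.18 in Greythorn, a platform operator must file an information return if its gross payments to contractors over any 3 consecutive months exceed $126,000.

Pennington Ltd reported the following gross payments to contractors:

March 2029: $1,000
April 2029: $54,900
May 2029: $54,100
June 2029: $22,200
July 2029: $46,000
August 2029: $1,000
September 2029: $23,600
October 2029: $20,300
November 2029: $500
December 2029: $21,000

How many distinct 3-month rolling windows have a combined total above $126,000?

1

March 2029–May 2029: $1,000 + $54,900 + $54,100 = $110,000 (under)
April 2029–June 2029: $54,900 + $54,100 + $22,200 = $131,200 (over)
May 2029–July 2029: $54,100 + $22,200 + $46,000 = $122,300 (under)
June 2029–August 2029: $22,200 + $46,000 + $1,000 = $69,200 (under)
July 2029–September 2029: $46,000 + $1,000 + $23,600 = $70,600 (under)
August 2029–October 2029: $1,000 + $23,600 + $20,300 = $44,900 (under)
September 2029–November 2029: $23,600 + $20,300 + $500 = $44,400 (under)
October 2029–December 2029: $20,300 + $500 + $21,000 = $41,800 (under)
1 window exceeds the threshold.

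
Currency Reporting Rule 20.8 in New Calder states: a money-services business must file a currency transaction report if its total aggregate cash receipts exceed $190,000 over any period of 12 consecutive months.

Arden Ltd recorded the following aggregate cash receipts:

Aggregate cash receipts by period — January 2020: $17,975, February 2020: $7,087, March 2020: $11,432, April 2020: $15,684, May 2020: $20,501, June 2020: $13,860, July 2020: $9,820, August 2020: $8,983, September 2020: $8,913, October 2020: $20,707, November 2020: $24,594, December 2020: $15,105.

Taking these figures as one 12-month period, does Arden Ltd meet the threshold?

No

Total aggregate cash receipts: $17,975 + $7,087 + $11,432 + $15,684 + $20,501 + $13,860 + $9,820 + $8,983 + $8,913 + $20,707 + $24,594 + $15,105 = $174,661.
$174,661 ≤ $190,000, so the threshold is not exceeded.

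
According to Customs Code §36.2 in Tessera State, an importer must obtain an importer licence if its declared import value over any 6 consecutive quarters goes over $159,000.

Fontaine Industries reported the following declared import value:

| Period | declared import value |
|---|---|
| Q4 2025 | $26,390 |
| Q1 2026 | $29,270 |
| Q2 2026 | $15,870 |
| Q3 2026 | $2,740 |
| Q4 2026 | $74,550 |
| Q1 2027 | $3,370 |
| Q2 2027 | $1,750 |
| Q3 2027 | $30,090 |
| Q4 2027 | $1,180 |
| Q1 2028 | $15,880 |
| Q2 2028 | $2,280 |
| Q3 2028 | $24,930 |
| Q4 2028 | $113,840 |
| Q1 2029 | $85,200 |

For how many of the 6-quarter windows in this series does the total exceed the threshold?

Q4 2025–Q1 2027: $26,390 + $29,270 + $15,870 + $2,740 + $74,550 + $3,370 = $152,190 (under)
Q1 2026–Q2 2027: $29,270 + $15,870 + $2,740 + $74,550 + $3,370 + $1,750 = $127,550 (under)
Q2 2026–Q3 2027: $15,870 + $2,740 + $74,550 + $3,370 + $1,750 + $30,090 = $128,370 (under)
Q3 2026–Q4 2027: $2,740 + $74,550 + $3,370 + $1,750 + $30,090 + $1,180 = $113,680 (under)
Q4 2026–Q1 2028: $74,550 + $3,370 + $1,750 + $30,090 + $1,180 + $15,880 = $126,820 (under)
Q1 2027–Q2 2028: $3,370 + $1,750 + $30,090 + $1,180 + $15,880 + $2,280 = $54,550 (under)
Q2 2027–Q3 2028: $1,750 + $30,090 + $1,180 + $15,880 + $2,280 + $24,930 = $76,110 (under)
Q3 2027–Q4 2028: $30,090 + $1,180 + $15,880 + $2,280 + $24,930 + $113,840 = $188,200 (over)
Q4 2027–Q1 2029: $1,180 + $15,880 + $2,280 + $24,930 + $113,840 + $85,200 = $243,310 (over)
2 windows exceed the threshold.

2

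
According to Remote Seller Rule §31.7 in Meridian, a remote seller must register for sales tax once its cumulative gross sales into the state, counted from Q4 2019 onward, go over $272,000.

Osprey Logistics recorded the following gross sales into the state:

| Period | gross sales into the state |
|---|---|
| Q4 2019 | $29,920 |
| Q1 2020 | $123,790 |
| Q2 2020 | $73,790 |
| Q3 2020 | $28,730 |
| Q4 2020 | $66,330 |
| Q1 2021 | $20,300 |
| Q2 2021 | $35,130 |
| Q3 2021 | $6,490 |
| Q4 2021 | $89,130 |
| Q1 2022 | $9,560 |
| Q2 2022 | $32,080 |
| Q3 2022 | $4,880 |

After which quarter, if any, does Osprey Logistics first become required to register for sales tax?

Q4 2020

Through Q4 2019: $29,920
Through Q1 2020: $153,710
Through Q2 2020: $227,500
Through Q3 2020: $256,230
Through Q4 2020: $322,560 ← exceeds threshold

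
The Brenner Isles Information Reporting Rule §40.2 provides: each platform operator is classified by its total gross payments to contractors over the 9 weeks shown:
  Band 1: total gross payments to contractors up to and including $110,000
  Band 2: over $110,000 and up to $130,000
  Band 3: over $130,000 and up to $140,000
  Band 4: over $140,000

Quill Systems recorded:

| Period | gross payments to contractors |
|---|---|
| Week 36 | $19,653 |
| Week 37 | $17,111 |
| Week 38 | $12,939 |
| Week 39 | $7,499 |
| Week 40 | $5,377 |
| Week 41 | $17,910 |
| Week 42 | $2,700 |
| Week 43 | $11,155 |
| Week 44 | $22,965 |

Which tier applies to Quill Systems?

Total gross payments to contractors: $19,653 + $17,111 + $12,939 + $7,499 + $5,377 + $17,910 + $2,700 + $11,155 + $22,965 = $117,309.
$110,000 < $117,309 ≤ $130,000, so Band 2 applies.

Band 2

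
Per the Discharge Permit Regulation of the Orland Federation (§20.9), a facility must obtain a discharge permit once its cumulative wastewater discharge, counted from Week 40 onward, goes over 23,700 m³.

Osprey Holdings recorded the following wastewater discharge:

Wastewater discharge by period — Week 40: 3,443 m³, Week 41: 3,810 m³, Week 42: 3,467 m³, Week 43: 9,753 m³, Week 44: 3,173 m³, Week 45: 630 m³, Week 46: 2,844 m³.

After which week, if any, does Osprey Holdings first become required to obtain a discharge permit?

Week 45

Through Week 40: 3,443 m³
Through Week 41: 7,253 m³
Through Week 42: 10,720 m³
Through Week 43: 20,473 m³
Through Week 44: 23,646 m³
Through Week 45: 24,276 m³ ← exceeds threshold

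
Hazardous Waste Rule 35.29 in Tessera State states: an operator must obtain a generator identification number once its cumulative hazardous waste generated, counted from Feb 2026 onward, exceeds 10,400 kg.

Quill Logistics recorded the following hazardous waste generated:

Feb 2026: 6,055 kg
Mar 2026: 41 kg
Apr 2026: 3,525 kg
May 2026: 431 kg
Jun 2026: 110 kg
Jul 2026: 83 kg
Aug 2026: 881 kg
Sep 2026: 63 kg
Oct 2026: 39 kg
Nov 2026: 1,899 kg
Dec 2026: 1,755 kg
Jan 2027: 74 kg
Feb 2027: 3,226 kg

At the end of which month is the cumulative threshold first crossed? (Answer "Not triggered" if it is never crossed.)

Aug 2026

Through Feb 2026: 6,055 kg
Through Mar 2026: 6,096 kg
Through Apr 2026: 9,621 kg
Through May 2026: 10,052 kg
Through Jun 2026: 10,162 kg
Through Jul 2026: 10,245 kg
Through Aug 2026: 11,126 kg ← exceeds threshold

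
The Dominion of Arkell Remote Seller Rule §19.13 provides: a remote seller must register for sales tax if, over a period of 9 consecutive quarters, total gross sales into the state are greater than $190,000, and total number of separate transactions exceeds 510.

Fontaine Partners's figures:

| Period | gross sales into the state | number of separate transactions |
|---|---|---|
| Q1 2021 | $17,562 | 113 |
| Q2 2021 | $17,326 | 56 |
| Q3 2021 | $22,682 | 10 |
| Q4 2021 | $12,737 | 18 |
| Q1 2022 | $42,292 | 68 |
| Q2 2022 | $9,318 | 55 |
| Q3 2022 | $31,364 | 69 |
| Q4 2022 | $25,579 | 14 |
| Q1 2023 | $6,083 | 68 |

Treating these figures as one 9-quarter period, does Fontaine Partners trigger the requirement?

No

Total gross sales into the state: $17,562 + $17,326 + $22,682 + $12,737 + $42,292 + $9,318 + $31,364 + $25,579 + $6,083 = $184,943 (≤ $190,000).
Total number of separate transactions: 113 + 56 + 10 + 18 + 68 + 55 + 69 + 14 + 68 = 471 (≤ 510).
The test is 'and': the rule requires both, and at least one is not exceeded.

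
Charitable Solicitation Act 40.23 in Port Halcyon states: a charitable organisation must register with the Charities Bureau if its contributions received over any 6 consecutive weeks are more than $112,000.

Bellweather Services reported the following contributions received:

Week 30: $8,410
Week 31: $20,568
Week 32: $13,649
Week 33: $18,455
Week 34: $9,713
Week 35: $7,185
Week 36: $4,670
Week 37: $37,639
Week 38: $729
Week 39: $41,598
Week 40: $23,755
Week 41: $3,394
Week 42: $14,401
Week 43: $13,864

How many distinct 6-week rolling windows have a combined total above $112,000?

Week 30–Week 35: $8,410 + $20,568 + $13,649 + $18,455 + $9,713 + $7,185 = $77,980 (under)
Week 31–Week 36: $20,568 + $13,649 + $18,455 + $9,713 + $7,185 + $4,670 = $74,240 (under)
Week 32–Week 37: $13,649 + $18,455 + $9,713 + $7,185 + $4,670 + $37,639 = $91,311 (under)
Week 33–Week 38: $18,455 + $9,713 + $7,185 + $4,670 + $37,639 + $729 = $78,391 (under)
Week 34–Week 39: $9,713 + $7,185 + $4,670 + $37,639 + $729 + $41,598 = $101,534 (under)
Week 35–Week 40: $7,185 + $4,670 + $37,639 + $729 + $41,598 + $23,755 = $115,576 (over)
Week 36–Week 41: $4,670 + $37,639 + $729 + $41,598 + $23,755 + $3,394 = $111,785 (under)
Week 37–Week 42: $37,639 + $729 + $41,598 + $23,755 + $3,394 + $14,401 = $121,516 (over)
Week 38–Week 43: $729 + $41,598 + $23,755 + $3,394 + $14,401 + $13,864 = $97,741 (under)
2 windows exceed the threshold.

2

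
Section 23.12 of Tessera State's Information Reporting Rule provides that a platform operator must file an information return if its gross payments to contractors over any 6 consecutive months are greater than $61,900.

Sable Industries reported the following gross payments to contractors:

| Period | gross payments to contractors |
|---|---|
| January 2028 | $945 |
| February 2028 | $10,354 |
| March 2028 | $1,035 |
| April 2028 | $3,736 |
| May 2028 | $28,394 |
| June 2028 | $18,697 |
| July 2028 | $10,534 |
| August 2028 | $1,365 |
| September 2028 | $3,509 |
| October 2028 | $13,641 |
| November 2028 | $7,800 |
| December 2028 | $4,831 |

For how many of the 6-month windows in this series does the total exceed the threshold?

January 2028–June 2028: $945 + $10,354 + $1,035 + $3,736 + $28,394 + $18,697 = $63,161 (over)
February 2028–July 2028: $10,354 + $1,035 + $3,736 + $28,394 + $18,697 + $10,534 = $72,750 (over)
March 2028–August 2028: $1,035 + $3,736 + $28,394 + $18,697 + $10,534 + $1,365 = $63,761 (over)
April 2028–September 2028: $3,736 + $28,394 + $18,697 + $10,534 + $1,365 + $3,509 = $66,235 (over)
May 2028–October 2028: $28,394 + $18,697 + $10,534 + $1,365 + $3,509 + $13,641 = $76,140 (over)
June 2028–November 2028: $18,697 + $10,534 + $1,365 + $3,509 + $13,641 + $7,800 = $55,546 (under)
July 2028–December 2028: $10,534 + $1,365 + $3,509 + $13,641 + $7,800 + $4,831 = $41,680 (under)
5 windows exceed the threshold.

5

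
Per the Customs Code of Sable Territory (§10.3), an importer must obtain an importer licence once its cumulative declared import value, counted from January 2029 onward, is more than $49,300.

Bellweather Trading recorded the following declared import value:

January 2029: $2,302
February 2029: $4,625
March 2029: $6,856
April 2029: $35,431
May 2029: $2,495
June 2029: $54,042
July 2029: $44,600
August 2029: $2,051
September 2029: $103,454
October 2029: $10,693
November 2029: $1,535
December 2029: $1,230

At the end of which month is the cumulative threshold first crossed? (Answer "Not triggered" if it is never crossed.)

May 2029

Through January 2029: $2,302
Through February 2029: $6,927
Through March 2029: $13,783
Through April 2029: $49,214
Through May 2029: $51,709 ← exceeds threshold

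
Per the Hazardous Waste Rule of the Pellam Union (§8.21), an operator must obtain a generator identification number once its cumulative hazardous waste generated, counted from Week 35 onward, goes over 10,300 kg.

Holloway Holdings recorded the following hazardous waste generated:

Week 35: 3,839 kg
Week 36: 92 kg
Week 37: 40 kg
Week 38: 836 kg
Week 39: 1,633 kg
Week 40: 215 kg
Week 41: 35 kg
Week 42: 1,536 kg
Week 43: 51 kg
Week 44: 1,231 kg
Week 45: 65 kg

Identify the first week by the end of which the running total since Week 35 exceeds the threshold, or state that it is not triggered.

Not triggered

Through Week 35: 3,839 kg
Through Week 36: 3,931 kg
Through Week 37: 3,971 kg
Through Week 38: 4,807 kg
Through Week 39: 6,440 kg
Through Week 40: 6,655 kg
Through Week 41: 6,690 kg
Through Week 42: 8,226 kg
Through Week 43: 8,277 kg
Through Week 44: 9,508 kg
Through Week 45: 9,573 kg
Final cumulative total 9,573 kg ≤ 10,300 kg; the threshold is never exceeded.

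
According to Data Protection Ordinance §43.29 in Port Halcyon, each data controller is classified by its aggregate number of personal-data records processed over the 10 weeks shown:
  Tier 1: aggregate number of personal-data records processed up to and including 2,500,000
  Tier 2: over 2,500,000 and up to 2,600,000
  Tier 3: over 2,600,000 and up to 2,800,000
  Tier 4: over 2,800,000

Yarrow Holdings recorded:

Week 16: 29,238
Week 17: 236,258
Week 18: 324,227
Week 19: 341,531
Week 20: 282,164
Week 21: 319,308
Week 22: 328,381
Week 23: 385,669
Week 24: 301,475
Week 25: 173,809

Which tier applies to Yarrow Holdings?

Tier 3

Aggregate number of personal-data records processed: 29,238 + 236,258 + 324,227 + 341,531 + 282,164 + 319,308 + 328,381 + 385,669 + 301,475 + 173,809 = 2,722,060.
2,600,000 < 2,722,060 ≤ 2,800,000, so Tier 3 applies.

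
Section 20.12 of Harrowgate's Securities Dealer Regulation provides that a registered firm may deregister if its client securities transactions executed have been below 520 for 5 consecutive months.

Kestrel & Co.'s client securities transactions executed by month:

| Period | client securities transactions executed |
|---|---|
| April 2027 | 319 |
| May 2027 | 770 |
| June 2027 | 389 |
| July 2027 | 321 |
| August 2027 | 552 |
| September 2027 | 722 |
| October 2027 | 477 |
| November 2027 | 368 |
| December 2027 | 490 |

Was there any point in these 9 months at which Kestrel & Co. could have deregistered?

No

Months below 520: April 2027, June 2027, July 2027, October 2027, November 2027, December 2027.
Longest run of consecutive months below the threshold: 3.
3 < 5, so Kestrel & Co. never became eligible.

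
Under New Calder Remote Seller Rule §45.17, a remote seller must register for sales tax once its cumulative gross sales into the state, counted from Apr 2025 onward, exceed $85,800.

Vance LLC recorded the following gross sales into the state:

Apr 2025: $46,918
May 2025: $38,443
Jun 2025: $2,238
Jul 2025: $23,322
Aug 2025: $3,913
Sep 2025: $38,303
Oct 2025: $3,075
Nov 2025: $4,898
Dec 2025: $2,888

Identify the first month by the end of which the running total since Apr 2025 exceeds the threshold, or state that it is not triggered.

Through Apr 2025: $46,918
Through May 2025: $85,361
Through Jun 2025: $87,599 ← exceeds threshold

Jun 2025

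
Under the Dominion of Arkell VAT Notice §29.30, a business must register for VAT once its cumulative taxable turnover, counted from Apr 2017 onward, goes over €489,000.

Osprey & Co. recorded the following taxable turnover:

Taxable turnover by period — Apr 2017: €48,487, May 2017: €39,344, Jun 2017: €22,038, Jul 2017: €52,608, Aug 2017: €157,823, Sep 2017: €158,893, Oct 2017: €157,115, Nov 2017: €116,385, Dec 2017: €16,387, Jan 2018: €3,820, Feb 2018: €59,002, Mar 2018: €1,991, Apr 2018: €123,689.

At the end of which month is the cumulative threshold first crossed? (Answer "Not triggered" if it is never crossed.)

Oct 2017

Through Apr 2017: €48,487
Through May 2017: €87,831
Through Jun 2017: €109,869
Through Jul 2017: €162,477
Through Aug 2017: €320,300
Through Sep 2017: €479,193
Through Oct 2017: €636,308 ← exceeds threshold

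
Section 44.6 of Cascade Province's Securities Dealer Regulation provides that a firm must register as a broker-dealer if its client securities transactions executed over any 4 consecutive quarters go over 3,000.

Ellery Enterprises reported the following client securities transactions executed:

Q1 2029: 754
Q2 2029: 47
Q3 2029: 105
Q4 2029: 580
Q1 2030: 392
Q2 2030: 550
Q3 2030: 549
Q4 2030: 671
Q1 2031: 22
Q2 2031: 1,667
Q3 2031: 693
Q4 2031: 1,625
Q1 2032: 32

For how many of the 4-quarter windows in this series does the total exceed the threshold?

3

Q1 2029–Q4 2029: 754 + 47 + 105 + 580 = 1,486 (under)
Q2 2029–Q1 2030: 47 + 105 + 580 + 392 = 1,124 (under)
Q3 2029–Q2 2030: 105 + 580 + 392 + 550 = 1,627 (under)
Q4 2029–Q3 2030: 580 + 392 + 550 + 549 = 2,071 (under)
Q1 2030–Q4 2030: 392 + 550 + 549 + 671 = 2,162 (under)
Q2 2030–Q1 2031: 550 + 549 + 671 + 22 = 1,792 (under)
Q3 2030–Q2 2031: 549 + 671 + 22 + 1,667 = 2,909 (under)
Q4 2030–Q3 2031: 671 + 22 + 1,667 + 693 = 3,053 (over)
Q1 2031–Q4 2031: 22 + 1,667 + 693 + 1,625 = 4,007 (over)
Q2 2031–Q1 2032: 1,667 + 693 + 1,625 + 32 = 4,017 (over)
3 windows exceed the threshold.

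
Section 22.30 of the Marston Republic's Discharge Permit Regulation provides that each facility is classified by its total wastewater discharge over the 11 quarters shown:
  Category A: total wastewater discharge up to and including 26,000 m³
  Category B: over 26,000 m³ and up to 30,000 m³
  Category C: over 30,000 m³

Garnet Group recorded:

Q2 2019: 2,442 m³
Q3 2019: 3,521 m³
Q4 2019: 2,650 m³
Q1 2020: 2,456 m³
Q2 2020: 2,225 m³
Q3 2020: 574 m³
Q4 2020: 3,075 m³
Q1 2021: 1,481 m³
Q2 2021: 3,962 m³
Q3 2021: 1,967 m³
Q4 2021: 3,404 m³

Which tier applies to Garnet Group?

Total wastewater discharge: 2,442 m³ + 3,521 m³ + 2,650 m³ + 2,456 m³ + 2,225 m³ + 574 m³ + 3,075 m³ + 1,481 m³ + 3,962 m³ + 1,967 m³ + 3,404 m³ = 27,757 m³.
26,000 m³ < 27,757 m³ ≤ 30,000 m³, so Category B applies.

Category B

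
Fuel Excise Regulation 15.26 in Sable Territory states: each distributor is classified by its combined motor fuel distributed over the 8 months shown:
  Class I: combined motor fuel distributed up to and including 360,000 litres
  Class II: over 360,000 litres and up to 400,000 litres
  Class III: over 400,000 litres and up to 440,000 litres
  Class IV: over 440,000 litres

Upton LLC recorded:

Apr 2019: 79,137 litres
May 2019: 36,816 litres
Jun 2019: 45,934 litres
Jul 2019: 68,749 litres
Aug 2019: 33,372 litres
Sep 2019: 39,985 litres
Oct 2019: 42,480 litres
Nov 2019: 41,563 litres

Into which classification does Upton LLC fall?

Combined motor fuel distributed: 79,137 litres + 36,816 litres + 45,934 litres + 68,749 litres + 33,372 litres + 39,985 litres + 42,480 litres + 41,563 litres = 388,036 litres.
360,000 litres < 388,036 litres ≤ 400,000 litres, so Class II applies.

Class II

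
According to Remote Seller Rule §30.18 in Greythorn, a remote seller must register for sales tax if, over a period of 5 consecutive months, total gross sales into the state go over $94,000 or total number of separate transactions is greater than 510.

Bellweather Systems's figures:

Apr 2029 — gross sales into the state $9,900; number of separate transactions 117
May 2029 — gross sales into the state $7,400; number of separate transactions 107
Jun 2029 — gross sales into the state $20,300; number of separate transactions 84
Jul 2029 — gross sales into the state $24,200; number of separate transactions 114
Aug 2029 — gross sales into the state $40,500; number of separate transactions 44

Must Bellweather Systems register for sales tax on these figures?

Total gross sales into the state: $9,900 + $7,400 + $20,300 + $24,200 + $40,500 = $102,300 (> $94,000).
Total number of separate transactions: 117 + 107 + 84 + 114 + 44 = 466 (≤ 510).
The test is 'or': at least one threshold is exceeded.

Yes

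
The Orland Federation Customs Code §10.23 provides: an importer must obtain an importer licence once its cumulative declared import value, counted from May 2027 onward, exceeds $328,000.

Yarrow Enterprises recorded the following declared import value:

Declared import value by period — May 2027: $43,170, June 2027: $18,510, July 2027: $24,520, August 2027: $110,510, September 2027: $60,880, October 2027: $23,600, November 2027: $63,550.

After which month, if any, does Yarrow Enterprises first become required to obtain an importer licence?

November 2027

Through May 2027: $43,170
Through June 2027: $61,680
Through July 2027: $86,200
Through August 2027: $196,710
Through September 2027: $257,590
Through October 2027: $281,190
Through November 2027: $344,740 ← exceeds threshold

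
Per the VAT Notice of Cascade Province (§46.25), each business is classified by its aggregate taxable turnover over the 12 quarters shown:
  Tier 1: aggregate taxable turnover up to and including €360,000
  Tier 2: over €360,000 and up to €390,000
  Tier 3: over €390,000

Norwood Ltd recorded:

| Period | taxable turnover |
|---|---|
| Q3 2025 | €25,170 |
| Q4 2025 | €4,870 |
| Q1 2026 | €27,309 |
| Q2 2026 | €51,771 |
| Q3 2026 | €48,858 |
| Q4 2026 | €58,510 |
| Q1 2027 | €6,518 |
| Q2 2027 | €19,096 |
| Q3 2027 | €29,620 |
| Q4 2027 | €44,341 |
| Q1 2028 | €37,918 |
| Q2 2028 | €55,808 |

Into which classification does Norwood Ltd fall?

Tier 3

Aggregate taxable turnover: €25,170 + €4,870 + €27,309 + €51,771 + €48,858 + €58,510 + €6,518 + €19,096 + €29,620 + €44,341 + €37,918 + €55,808 = €409,789.
€409,789 > €390,000, so Tier 3 applies.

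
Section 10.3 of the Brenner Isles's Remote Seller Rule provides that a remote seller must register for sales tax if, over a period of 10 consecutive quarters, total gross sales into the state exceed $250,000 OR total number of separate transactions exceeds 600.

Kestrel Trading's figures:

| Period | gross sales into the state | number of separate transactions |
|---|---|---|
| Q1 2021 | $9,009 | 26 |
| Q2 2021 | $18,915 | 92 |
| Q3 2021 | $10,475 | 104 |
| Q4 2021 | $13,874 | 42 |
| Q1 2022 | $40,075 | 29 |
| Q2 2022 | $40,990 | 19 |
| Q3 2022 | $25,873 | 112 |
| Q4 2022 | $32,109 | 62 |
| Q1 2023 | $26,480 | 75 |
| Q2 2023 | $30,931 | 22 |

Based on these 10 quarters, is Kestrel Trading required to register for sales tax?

No

Total gross sales into the state: $9,009 + $18,915 + $10,475 + $13,874 + $40,075 + $40,990 + $25,873 + $32,109 + $26,480 + $30,931 = $248,731 (≤ $250,000).
Total number of separate transactions: 26 + 92 + 104 + 42 + 29 + 19 + 112 + 62 + 75 + 22 = 583 (≤ 600).
The test is 'or': neither threshold is exceeded.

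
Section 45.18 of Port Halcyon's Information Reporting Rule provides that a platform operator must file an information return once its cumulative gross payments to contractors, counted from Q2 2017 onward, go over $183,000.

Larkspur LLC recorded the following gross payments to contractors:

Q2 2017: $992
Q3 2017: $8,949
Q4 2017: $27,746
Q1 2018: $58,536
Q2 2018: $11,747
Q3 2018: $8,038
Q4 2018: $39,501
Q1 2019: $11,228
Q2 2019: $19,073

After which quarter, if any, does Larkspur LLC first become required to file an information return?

Q2 2019

Through Q2 2017: $992
Through Q3 2017: $9,941
Through Q4 2017: $37,687
Through Q1 2018: $96,223
Through Q2 2018: $107,970
Through Q3 2018: $116,008
Through Q4 2018: $155,509
Through Q1 2019: $166,737
Through Q2 2019: $185,810 ← exceeds threshold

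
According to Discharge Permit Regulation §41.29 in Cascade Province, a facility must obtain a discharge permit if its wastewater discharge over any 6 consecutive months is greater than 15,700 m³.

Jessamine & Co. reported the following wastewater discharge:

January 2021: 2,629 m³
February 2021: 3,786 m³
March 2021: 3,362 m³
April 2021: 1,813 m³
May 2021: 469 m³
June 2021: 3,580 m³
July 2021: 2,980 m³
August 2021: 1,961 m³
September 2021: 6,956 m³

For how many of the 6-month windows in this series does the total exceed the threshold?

January 2021–June 2021: 2,629 m³ + 3,786 m³ + 3,362 m³ + 1,813 m³ + 469 m³ + 3,580 m³ = 15,639 m³ (under)
February 2021–July 2021: 3,786 m³ + 3,362 m³ + 1,813 m³ + 469 m³ + 3,580 m³ + 2,980 m³ = 15,990 m³ (over)
March 2021–August 2021: 3,362 m³ + 1,813 m³ + 469 m³ + 3,580 m³ + 2,980 m³ + 1,961 m³ = 14,165 m³ (under)
April 2021–September 2021: 1,813 m³ + 469 m³ + 3,580 m³ + 2,980 m³ + 1,961 m³ + 6,956 m³ = 17,759 m³ (over)
2 windows exceed the threshold.

2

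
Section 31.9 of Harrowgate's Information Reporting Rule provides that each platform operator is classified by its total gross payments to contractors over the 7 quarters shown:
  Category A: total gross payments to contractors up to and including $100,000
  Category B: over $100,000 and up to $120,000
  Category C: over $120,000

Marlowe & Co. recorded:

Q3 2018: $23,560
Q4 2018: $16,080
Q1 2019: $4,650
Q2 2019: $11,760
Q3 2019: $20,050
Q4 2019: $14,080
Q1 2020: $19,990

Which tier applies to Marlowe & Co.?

Total gross payments to contractors: $23,560 + $16,080 + $4,650 + $11,760 + $20,050 + $14,080 + $19,990 = $110,170.
$100,000 < $110,170 ≤ $120,000, so Category B applies.

Category B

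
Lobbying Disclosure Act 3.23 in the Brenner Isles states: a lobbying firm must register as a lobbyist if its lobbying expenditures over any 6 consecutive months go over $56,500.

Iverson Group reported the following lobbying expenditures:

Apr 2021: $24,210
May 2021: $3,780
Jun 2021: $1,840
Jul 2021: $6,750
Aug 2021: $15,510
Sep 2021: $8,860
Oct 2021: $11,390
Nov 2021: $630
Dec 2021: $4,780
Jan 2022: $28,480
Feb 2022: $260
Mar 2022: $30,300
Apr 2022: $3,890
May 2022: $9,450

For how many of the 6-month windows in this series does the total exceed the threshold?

5

Apr 2021–Sep 2021: $24,210 + $3,780 + $1,840 + $6,750 + $15,510 + $8,860 = $60,950 (over)
May 2021–Oct 2021: $3,780 + $1,840 + $6,750 + $15,510 + $8,860 + $11,390 = $48,130 (under)
Jun 2021–Nov 2021: $1,840 + $6,750 + $15,510 + $8,860 + $11,390 + $630 = $44,980 (under)
Jul 2021–Dec 2021: $6,750 + $15,510 + $8,860 + $11,390 + $630 + $4,780 = $47,920 (under)
Aug 2021–Jan 2022: $15,510 + $8,860 + $11,390 + $630 + $4,780 + $28,480 = $69,650 (over)
Sep 2021–Feb 2022: $8,860 + $11,390 + $630 + $4,780 + $28,480 + $260 = $54,400 (under)
Oct 2021–Mar 2022: $11,390 + $630 + $4,780 + $28,480 + $260 + $30,300 = $75,840 (over)
Nov 2021–Apr 2022: $630 + $4,780 + $28,480 + $260 + $30,300 + $3,890 = $68,340 (over)
Dec 2021–May 2022: $4,780 + $28,480 + $260 + $30,300 + $3,890 + $9,450 = $77,160 (over)
5 windows exceed the threshold.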